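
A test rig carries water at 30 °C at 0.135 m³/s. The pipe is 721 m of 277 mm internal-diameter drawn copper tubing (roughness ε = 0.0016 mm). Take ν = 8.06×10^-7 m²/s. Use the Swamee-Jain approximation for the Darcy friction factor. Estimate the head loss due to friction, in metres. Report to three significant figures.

V = 4Q/(πD²) = 4·0.135/(π·0.277²) = 2.240 m/s
Re = VD/ν = 2.240·0.277/8.06×10^-7 = 7.70×10^5 → turbulent
ε/D = 0.0016/277 = 5.78×10^-6
Swamee-Jain: f = 0.01226
h_f = f(L/D)V²/(2g) = 0.01226·(721/0.277)·2.240²/(2·9.81) = 8.161 m

h_f ≈ 8.16 m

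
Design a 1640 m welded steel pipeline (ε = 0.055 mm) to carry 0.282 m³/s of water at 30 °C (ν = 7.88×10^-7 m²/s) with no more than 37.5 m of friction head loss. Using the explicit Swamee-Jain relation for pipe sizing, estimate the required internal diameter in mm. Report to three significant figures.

D ≈ 336 mm

Swamee-Jain (Type III): D = 0.66·[ε^1.25·(LQ²/(gh_f))^4.75 + ν·Q^9.4·(L/(gh_f))^5.2]^0.04
LQ²/(gh_f) = 0.3545; L/(gh_f) = 4.458
Term 1 = ε^1.25·(…)^4.75 = 3.44×10^-8; Term 2 = ν·Q^9.4·(…)^5.2 = 1.27×10^-8
D = 0.66·(3.44×10^-8 + 1.27×10^-8)^0.04 = 0.3361 m = 336 mm
Check: V = 3.18 m/s, Re = 1.36×10^6, f = 0.01410, h_f = 35.4 m ≈ 37.5 m ✓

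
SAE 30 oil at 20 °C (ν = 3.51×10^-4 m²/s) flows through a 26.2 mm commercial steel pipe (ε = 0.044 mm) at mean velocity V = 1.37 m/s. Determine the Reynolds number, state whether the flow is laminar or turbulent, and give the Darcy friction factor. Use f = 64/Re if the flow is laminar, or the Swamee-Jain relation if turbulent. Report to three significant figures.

Re ≈ 102; laminar; f = 64/Re ≈ 0.626

Re = VD/ν = 1.370·0.0262/3.51×10^-4 = 102
Re < 2300 → laminar → f = 64/Re = 0.6258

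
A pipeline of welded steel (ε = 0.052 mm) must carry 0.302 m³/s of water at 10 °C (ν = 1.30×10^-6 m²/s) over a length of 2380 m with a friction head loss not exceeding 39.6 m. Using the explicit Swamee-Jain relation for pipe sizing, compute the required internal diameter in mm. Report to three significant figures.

Swamee-Jain (Type III): D = 0.66·[ε^1.25·(LQ²/(gh_f))^4.75 + ν·Q^9.4·(L/(gh_f))^5.2]^0.04
LQ²/(gh_f) = 0.5588; L/(gh_f) = 6.127
Term 1 = ε^1.25·(…)^4.75 = 2.78×10^-7; Term 2 = ν·Q^9.4·(…)^5.2 = 2.09×10^-7
D = 0.66·(2.78×10^-7 + 2.09×10^-7)^0.04 = 0.3690 m = 369 mm
Check: V = 2.82 m/s, Re = 8.02×10^5, f = 0.01430, h_f = 37.5 m ≈ 39.6 m ✓

D ≈ 369 mm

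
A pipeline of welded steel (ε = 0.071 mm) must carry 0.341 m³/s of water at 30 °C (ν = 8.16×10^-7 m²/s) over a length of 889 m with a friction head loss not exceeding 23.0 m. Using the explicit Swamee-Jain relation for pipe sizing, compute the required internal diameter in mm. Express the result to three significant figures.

Swamee-Jain (Type III): D = 0.66·[ε^1.25·(LQ²/(gh_f))^4.75 + ν·Q^9.4·(L/(gh_f))^5.2]^0.04
LQ²/(gh_f) = 0.4582; L/(gh_f) = 3.940
Term 1 = ε^1.25·(…)^4.75 = 1.60×10^-7; Term 2 = ν·Q^9.4·(…)^5.2 = 4.13×10^-8
D = 0.66·(1.60×10^-7 + 4.13×10^-8)^0.04 = 0.3562 m = 356 mm
Check: V = 3.42 m/s, Re = 1.49×10^6, f = 0.01447, h_f = 21.6 m ≈ 23.0 m ✓

D ≈ 356 mm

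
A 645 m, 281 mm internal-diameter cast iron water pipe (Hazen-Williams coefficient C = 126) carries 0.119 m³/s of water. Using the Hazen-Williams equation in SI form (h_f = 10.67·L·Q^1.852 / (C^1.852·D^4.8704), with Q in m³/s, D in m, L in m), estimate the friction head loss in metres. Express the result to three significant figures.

h_f = 10.67·645·0.119^1.852 / (126^1.852·0.281^4.8704) = 8.332 m

h_f ≈ 8.33 m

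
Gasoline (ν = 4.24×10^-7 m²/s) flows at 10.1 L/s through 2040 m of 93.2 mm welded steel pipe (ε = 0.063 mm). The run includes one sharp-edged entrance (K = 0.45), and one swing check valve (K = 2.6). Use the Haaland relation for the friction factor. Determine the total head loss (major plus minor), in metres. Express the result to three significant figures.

V = 4Q/(πD²) = 1.480 m/s; V²/2g = 0.1117 m
Re = 3.25×10^5, ε/D = 6.76×10^-4 → f = 0.01895 (Haaland)
Major: h_f = f(L/D)·V²/2g = 0.01895·21888·0.1117 = 46.33 m
Minor: ΣK = 3.05; h_m = ΣK·V²/2g = 0.3407 m
Total H_L = 46.33 + 0.3407 = 46.68 m

H_L ≈ 46.7 m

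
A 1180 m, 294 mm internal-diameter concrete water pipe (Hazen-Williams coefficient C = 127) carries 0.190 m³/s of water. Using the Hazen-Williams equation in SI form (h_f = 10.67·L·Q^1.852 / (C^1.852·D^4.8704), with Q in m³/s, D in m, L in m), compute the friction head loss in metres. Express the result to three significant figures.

h_f = 10.67·1180·0.190^1.852 / (127^1.852·0.294^4.8704) = 28.67 m

h_f ≈ 28.7 m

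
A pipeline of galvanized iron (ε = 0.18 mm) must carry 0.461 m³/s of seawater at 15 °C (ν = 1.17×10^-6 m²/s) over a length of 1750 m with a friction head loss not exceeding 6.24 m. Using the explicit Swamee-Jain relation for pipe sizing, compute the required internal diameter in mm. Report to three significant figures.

Swamee-Jain (Type III): D = 0.66·[ε^1.25·(LQ²/(gh_f))^4.75 + ν·Q^9.4·(L/(gh_f))^5.2]^0.04
LQ²/(gh_f) = 6.076; L/(gh_f) = 28.59
Term 1 = ε^1.25·(…)^4.75 = 0.110; Term 2 = ν·Q^9.4·(…)^5.2 = 0.0301
D = 0.66·(0.110 + 0.0301)^0.04 = 0.6101 m = 610 mm
Check: V = 1.58 m/s, Re = 8.22×10^5, f = 0.01586, h_f = 5.76 m ≈ 6.24 m ✓

D ≈ 610 mm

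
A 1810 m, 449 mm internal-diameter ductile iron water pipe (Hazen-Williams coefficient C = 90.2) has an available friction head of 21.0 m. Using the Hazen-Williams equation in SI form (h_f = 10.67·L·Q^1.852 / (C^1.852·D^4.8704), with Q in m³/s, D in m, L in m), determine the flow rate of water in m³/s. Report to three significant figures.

Q ≈ 0.276 m³/s

Rearranging: Q = [h_f·C^1.852·D^4.8704 / (10.67·L)]^(1/1.852)
Q = [21.0·90.2^1.852·0.449^4.8704 / (10.67·1810)]^0.540 = 0.2757 m³/s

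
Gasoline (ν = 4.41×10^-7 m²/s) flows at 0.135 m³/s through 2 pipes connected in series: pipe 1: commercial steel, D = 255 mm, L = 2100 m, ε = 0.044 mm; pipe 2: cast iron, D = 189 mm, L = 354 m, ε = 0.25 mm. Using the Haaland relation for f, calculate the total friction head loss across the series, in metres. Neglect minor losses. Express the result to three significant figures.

Pipe 1: V = 2.643 m/s, Re = 1.53×10^6, ε/D = 1.73×10^-4, f = 0.01399, h_1 = f(L/D)V²/2g = 41.03 m
Pipe 2: V = 4.812 m/s, Re = 2.06×10^6, ε/D = 0.00132, f = 0.02119, h_2 = f(L/D)V²/2g = 46.85 m
Series → Q common, losses add: H = Σh = 87.87 m

H ≈ 87.9 m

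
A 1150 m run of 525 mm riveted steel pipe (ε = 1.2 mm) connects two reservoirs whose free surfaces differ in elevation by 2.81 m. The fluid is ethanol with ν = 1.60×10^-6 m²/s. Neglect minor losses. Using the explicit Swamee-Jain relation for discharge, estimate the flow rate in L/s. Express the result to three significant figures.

Q ≈ 218 L/s

Swamee-Jain (Type II): Q = -0.965·√(gD⁵h_f/L)·ln[ε/(3.7D) + √(3.17ν²L/(gD³h_f))]
√(gD⁵h_f/L) = √(9.81·0.525⁵·2.81/1150) = 0.03092
ε/(3.7D) = 6.18×10^-4; √(3.17ν²L/(gD³h_f)) = 4.84×10^-5
Q = -0.965·0.03092·ln(6.661×10^-4) = 0.2182 m³/s
Check: V = 1.01 m/s, Re = 3.31×10^5, f = 0.02491, h_f = 2.83 m ≈ 2.81 m ✓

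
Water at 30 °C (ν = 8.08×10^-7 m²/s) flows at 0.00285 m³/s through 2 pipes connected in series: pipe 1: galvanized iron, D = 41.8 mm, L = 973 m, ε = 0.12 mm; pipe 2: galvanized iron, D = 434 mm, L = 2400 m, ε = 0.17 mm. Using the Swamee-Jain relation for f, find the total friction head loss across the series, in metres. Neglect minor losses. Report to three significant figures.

Pipe 1: V = 2.077 m/s, Re = 1.07×10^5, ε/D = 0.00287, f = 0.02734, h_1 = f(L/D)V²/2g = 139.9 m
Pipe 2: V = 0.01927 m/s, Re = 1.03×10^4, ε/D = 3.92×10^-4, f = 0.03138, h_2 = f(L/D)V²/2g = 0.003282 m
Series → Q common, losses add: H = Σh = 139.9 m

H ≈ 140 m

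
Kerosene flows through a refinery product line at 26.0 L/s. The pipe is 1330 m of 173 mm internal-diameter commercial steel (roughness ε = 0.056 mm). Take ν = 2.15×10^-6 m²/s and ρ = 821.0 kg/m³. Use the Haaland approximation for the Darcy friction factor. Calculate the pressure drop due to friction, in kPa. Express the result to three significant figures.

V = 4Q/(πD²) = 4·0.0260/(π·0.173²) = 1.106 m/s
Re = VD/ν = 1.106·0.173/2.15×10^-6 = 8.90×10^4 → turbulent
ε/D = 0.056/173 = 3.24×10^-4
Haaland: f = 0.01965
h_f = f(L/D)V²/(2g) = 0.01965·(1330/0.173)·1.106²/(2·9.81) = 9.420 m
Δp = ρg·h_f = 821.0·9.81·9.420 = 75.87 kPa

Δp ≈ 75.9 kPa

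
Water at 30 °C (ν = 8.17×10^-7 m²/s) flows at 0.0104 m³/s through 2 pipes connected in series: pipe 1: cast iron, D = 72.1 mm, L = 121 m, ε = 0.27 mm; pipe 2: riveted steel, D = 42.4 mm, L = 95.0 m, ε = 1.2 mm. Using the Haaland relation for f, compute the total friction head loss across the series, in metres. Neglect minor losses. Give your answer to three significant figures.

H ≈ 363 m

Pipe 1: V = 2.547 m/s, Re = 2.25×10^5, ε/D = 0.00374, f = 0.02839, h_1 = f(L/D)V²/2g = 15.76 m
Pipe 2: V = 7.366 m/s, Re = 3.82×10^5, ε/D = 0.0283, f = 0.05601, h_2 = f(L/D)V²/2g = 347.0 m
Series → Q common, losses add: H = Σh = 362.8 m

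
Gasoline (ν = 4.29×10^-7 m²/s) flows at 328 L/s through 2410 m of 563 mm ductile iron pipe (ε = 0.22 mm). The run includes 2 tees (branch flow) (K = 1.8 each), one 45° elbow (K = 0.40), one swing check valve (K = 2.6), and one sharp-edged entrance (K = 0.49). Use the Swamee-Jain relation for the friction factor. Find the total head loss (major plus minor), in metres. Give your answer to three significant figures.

V = 4Q/(πD²) = 1.318 m/s; V²/2g = 0.08848 m
Re = 1.73×10^6, ε/D = 3.91×10^-4 → f = 0.01625 (Swamee-Jain)
Major: h_f = f(L/D)·V²/2g = 0.01625·4281·0.08848 = 6.154 m
Minor: ΣK = 7.09; h_m = ΣK·V²/2g = 0.6273 m
Total H_L = 6.154 + 0.6273 = 6.782 m

H_L ≈ 6.78 m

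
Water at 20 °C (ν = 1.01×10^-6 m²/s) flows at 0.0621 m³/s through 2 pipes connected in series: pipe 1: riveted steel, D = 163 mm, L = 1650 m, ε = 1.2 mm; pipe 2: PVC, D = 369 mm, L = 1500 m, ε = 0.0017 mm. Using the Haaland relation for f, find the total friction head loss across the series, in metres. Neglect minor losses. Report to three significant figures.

H ≈ 159 m

Pipe 1: V = 2.976 m/s, Re = 4.80×10^5, ε/D = 0.00736, f = 0.03447, h_1 = f(L/D)V²/2g = 157.5 m
Pipe 2: V = 0.5807 m/s, Re = 2.12×10^5, ε/D = 4.61×10^-6, f = 0.01535, h_2 = f(L/D)V²/2g = 1.072 m
Series → Q common, losses add: H = Σh = 158.6 m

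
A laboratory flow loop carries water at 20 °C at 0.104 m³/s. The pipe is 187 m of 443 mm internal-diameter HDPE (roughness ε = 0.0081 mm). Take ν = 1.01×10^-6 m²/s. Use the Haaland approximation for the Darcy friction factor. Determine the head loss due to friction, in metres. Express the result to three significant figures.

V = 4Q/(πD²) = 4·0.104/(π·0.443²) = 0.6747 m/s
Re = VD/ν = 0.6747·0.443/1.01×10^-6 = 2.96×10^5 → turbulent
ε/D = 0.0081/443 = 1.83×10^-5
Haaland: f = 0.01453
h_f = f(L/D)V²/(2g) = 0.01453·(187/0.443)·0.6747²/(2·9.81) = 0.1423 m

h_f ≈ 0.142 m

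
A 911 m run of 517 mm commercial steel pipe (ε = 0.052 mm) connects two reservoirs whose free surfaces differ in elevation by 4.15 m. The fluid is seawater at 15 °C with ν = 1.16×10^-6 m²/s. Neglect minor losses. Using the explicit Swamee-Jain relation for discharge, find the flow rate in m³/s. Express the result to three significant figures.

Q ≈ 0.386 m³/s

Swamee-Jain (Type II): Q = -0.965·√(gD⁵h_f/L)·ln[ε/(3.7D) + √(3.17ν²L/(gD³h_f))]
√(gD⁵h_f/L) = √(9.81·0.517⁵·4.15/911) = 0.04063
ε/(3.7D) = 2.72×10^-5; √(3.17ν²L/(gD³h_f)) = 2.63×10^-5
Q = -0.965·0.04063·ln(5.347×10^-5) = 0.3856 m³/s
Check: V = 1.84 m/s, Re = 8.19×10^5, f = 0.01375, h_f = 4.17 m ≈ 4.15 m ✓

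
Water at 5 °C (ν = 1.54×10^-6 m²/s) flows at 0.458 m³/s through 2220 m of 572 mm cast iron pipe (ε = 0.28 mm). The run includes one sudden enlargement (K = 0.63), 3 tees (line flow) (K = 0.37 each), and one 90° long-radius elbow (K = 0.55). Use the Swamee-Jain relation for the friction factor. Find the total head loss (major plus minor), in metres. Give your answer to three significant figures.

H_L ≈ 11.4 m

V = 4Q/(πD²) = 1.782 m/s; V²/2g = 0.1619 m
Re = 6.62×10^5, ε/D = 4.90×10^-4 → f = 0.01748 (Swamee-Jain)
Major: h_f = f(L/D)·V²/2g = 0.01748·3881·0.1619 = 10.99 m
Minor: ΣK = 2.29; h_m = ΣK·V²/2g = 0.3708 m
Total H_L = 10.99 + 0.3708 = 11.36 m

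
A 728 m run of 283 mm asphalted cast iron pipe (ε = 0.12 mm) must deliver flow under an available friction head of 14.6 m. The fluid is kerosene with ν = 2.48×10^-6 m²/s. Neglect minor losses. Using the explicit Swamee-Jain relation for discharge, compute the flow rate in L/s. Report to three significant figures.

Swamee-Jain (Type II): Q = -0.965·√(gD⁵h_f/L)·ln[ε/(3.7D) + √(3.17ν²L/(gD³h_f))]
√(gD⁵h_f/L) = √(9.81·0.283⁵·14.6/728) = 0.01890
ε/(3.7D) = 1.15×10^-4; √(3.17ν²L/(gD³h_f)) = 6.61×10^-5
Q = -0.965·0.01890·ln(1.807×10^-4) = 0.1572 m³/s
Check: V = 2.50 m/s, Re = 2.85×10^5, f = 0.01795, h_f = 14.7 m ≈ 14.6 m ✓

Q ≈ 157 L/s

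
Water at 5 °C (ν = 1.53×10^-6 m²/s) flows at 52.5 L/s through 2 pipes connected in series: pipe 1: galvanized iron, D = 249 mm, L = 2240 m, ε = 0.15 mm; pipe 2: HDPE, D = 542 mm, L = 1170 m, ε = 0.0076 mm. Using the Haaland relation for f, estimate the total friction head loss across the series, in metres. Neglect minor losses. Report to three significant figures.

H ≈ 10.4 m

Pipe 1: V = 1.078 m/s, Re = 1.75×10^5, ε/D = 6.02×10^-4, f = 0.01936, h_1 = f(L/D)V²/2g = 10.32 m
Pipe 2: V = 0.2275 m/s, Re = 8.06×10^4, ε/D = 1.40×10^-5, f = 0.01870, h_2 = f(L/D)V²/2g = 0.1065 m
Series → Q common, losses add: H = Σh = 10.42 m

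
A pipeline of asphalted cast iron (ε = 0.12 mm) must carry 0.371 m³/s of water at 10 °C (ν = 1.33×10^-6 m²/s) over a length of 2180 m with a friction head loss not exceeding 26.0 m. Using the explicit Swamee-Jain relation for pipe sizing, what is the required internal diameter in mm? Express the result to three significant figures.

Swamee-Jain (Type III): D = 0.66·[ε^1.25·(LQ²/(gh_f))^4.75 + ν·Q^9.4·(L/(gh_f))^5.2]^0.04
LQ²/(gh_f) = 1.176; L/(gh_f) = 8.547
Term 1 = ε^1.25·(…)^4.75 = 2.72×10^-5; Term 2 = ν·Q^9.4·(…)^5.2 = 8.34×10^-6
D = 0.66·(2.72×10^-5 + 8.34×10^-6)^0.04 = 0.4381 m = 438 mm
Check: V = 2.46 m/s, Re = 8.11×10^5, f = 0.01568, h_f = 24.1 m ≈ 26.0 m ✓

D ≈ 438 mm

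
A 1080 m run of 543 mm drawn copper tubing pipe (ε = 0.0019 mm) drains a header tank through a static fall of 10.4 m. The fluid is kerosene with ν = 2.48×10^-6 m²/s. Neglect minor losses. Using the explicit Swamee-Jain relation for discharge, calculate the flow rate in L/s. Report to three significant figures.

Swamee-Jain (Type II): Q = -0.965·√(gD⁵h_f/L)·ln[ε/(3.7D) + √(3.17ν²L/(gD³h_f))]
√(gD⁵h_f/L) = √(9.81·0.543⁵·10.4/1080) = 0.06678
ε/(3.7D) = 9.46×10^-7; √(3.17ν²L/(gD³h_f)) = 3.59×10^-5
Q = -0.965·0.06678·ln(3.685×10^-5) = 0.6579 m³/s
Check: V = 2.84 m/s, Re = 6.22×10^5, f = 0.01266, h_f = 10.4 m ≈ 10.4 m ✓

Q ≈ 658 L/s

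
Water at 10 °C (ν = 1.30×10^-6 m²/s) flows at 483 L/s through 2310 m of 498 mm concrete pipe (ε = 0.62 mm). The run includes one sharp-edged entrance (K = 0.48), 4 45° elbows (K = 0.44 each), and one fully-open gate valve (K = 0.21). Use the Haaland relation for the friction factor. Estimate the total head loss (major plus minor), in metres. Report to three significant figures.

V = 4Q/(πD²) = 2.480 m/s; V²/2g = 0.3134 m
Re = 9.50×10^5, ε/D = 0.00124 → f = 0.02101 (Haaland)
Major: h_f = f(L/D)·V²/2g = 0.02101·4639·0.3134 = 30.54 m
Minor: ΣK = 2.45; h_m = ΣK·V²/2g = 0.7678 m
Total H_L = 30.54 + 0.7678 = 31.31 m

H_L ≈ 31.3 m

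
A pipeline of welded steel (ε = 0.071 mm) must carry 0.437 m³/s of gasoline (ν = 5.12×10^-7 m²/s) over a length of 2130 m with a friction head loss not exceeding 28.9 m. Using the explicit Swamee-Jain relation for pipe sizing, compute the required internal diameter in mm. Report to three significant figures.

D ≈ 442 mm

Swamee-Jain (Type III): D = 0.66·[ε^1.25·(LQ²/(gh_f))^4.75 + ν·Q^9.4·(L/(gh_f))^5.2]^0.04
LQ²/(gh_f) = 1.435; L/(gh_f) = 7.513
Term 1 = ε^1.25·(…)^4.75 = 3.62×10^-5; Term 2 = ν·Q^9.4·(…)^5.2 = 7.66×10^-6
D = 0.66·(3.62×10^-5 + 7.66×10^-6)^0.04 = 0.4418 m = 442 mm
Check: V = 2.85 m/s, Re = 2.46×10^6, f = 0.01371, h_f = 27.4 m ≈ 28.9 m ✓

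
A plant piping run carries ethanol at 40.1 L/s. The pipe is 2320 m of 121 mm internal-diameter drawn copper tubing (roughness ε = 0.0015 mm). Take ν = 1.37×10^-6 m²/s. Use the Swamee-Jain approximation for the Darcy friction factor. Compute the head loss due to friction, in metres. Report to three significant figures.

V = 4Q/(πD²) = 4·0.0401/(π·0.121²) = 3.487 m/s
Re = VD/ν = 3.487·0.121/1.37×10^-6 = 3.08×10^5 → turbulent
ε/D = 0.0015/121 = 1.24×10^-5
Swamee-Jain: f = 0.01445
h_f = f(L/D)V²/(2g) = 0.01445·(2320/0.121)·3.487²/(2·9.81) = 171.7 m

h_f ≈ 172 m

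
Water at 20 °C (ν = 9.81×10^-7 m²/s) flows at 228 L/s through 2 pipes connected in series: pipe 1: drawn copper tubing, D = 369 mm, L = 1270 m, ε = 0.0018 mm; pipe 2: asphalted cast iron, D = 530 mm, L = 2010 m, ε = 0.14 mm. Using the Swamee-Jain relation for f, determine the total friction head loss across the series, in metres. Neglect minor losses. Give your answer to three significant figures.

H ≈ 13.0 m

Pipe 1: V = 2.132 m/s, Re = 8.02×10^5, ε/D = 4.88×10^-6, f = 0.01216, h_1 = f(L/D)V²/2g = 9.694 m
Pipe 2: V = 1.033 m/s, Re = 5.58×10^5, ε/D = 2.64×10^-4, f = 0.01595, h_2 = f(L/D)V²/2g = 3.294 m
Series → Q common, losses add: H = Σh = 12.99 m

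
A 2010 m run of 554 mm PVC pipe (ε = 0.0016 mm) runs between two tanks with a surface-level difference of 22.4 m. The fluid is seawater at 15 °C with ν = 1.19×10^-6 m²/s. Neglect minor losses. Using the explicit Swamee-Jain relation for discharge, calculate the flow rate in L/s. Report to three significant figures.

Swamee-Jain (Type II): Q = -0.965·√(gD⁵h_f/L)·ln[ε/(3.7D) + √(3.17ν²L/(gD³h_f))]
√(gD⁵h_f/L) = √(9.81·0.554⁵·22.4/2010) = 0.07553
ε/(3.7D) = 7.81×10^-7; √(3.17ν²L/(gD³h_f)) = 1.55×10^-5
Q = -0.965·0.07553·ln(1.632×10^-5) = 0.8035 m³/s
Check: V = 3.33 m/s, Re = 1.55×10^6, f = 0.01089, h_f = 22.4 m ≈ 22.4 m ✓

Q ≈ 803 L/s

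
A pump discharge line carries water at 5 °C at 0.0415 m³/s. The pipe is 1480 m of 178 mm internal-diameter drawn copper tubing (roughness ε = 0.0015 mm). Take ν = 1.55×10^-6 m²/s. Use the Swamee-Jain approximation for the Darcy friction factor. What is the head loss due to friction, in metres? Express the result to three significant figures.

V = 4Q/(πD²) = 4·0.0415/(π·0.178²) = 1.668 m/s
Re = VD/ν = 1.668·0.178/1.55×10^-6 = 1.92×10^5 → turbulent
ε/D = 0.0015/178 = 8.43×10^-6
Swamee-Jain: f = 0.01574
h_f = f(L/D)V²/(2g) = 0.01574·(1480/0.178)·1.668²/(2·9.81) = 18.55 m

h_f ≈ 18.6 m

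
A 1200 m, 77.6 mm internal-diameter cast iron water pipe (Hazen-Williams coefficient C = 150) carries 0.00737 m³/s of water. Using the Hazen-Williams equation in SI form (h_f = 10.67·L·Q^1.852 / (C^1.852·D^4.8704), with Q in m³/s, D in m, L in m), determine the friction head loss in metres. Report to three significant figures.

h_f = 10.67·1200·0.00737^1.852 / (150^1.852·0.0776^4.8704) = 34.24 m

h_f ≈ 34.2 m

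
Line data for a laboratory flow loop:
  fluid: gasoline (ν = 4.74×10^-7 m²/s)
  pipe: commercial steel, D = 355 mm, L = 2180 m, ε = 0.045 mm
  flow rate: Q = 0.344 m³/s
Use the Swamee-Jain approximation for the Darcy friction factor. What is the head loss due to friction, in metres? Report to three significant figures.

V = 4Q/(πD²) = 4·0.344/(π·0.355²) = 3.475 m/s
Re = VD/ν = 3.475·0.355/4.74×10^-7 = 2.60×10^6 → turbulent
ε/D = 0.045/355 = 1.27×10^-4
Swamee-Jain: f = 0.01317
h_f = f(L/D)V²/(2g) = 0.01317·(2180/0.355)·3.475²/(2·9.81) = 49.78 m

h_f ≈ 49.8 m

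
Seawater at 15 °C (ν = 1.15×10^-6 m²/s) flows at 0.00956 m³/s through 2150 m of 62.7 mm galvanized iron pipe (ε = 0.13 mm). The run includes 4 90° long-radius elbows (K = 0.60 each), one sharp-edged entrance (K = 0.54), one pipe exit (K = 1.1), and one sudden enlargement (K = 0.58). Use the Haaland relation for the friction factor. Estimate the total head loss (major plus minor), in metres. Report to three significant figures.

V = 4Q/(πD²) = 3.096 m/s; V²/2g = 0.4886 m
Re = 1.69×10^5, ε/D = 0.00207 → f = 0.02460 (Haaland)
Major: h_f = f(L/D)·V²/2g = 0.02460·34290·0.4886 = 412.1 m
Minor: ΣK = 4.62; h_m = ΣK·V²/2g = 2.257 m
Total H_L = 412.1 + 2.257 = 414.3 m

H_L ≈ 414 m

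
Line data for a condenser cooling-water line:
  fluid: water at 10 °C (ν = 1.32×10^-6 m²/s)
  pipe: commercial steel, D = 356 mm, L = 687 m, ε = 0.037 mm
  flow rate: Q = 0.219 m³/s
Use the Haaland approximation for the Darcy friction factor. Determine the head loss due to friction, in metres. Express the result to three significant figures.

V = 4Q/(πD²) = 4·0.219/(π·0.356²) = 2.200 m/s
Re = VD/ν = 2.200·0.356/1.32×10^-6 = 5.93×10^5 → turbulent
ε/D = 0.037/356 = 1.04×10^-4
Haaland: f = 0.01404
h_f = f(L/D)V²/(2g) = 0.01404·(687/0.356)·2.200²/(2·9.81) = 6.686 m

h_f ≈ 6.69 m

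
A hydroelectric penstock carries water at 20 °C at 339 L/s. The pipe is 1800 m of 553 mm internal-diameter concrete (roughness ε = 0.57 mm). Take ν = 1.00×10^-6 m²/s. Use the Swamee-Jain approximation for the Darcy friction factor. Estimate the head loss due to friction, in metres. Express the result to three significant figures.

V = 4Q/(πD²) = 4·0.339/(π·0.553²) = 1.411 m/s
Re = VD/ν = 1.411·0.553/1.00×10^-6 = 7.81×10^5 → turbulent
ε/D = 0.57/553 = 0.00103
Swamee-Jain: f = 0.02026
h_f = f(L/D)V²/(2g) = 0.02026·(1800/0.553)·1.411²/(2·9.81) = 6.696 m

h_f ≈ 6.70 m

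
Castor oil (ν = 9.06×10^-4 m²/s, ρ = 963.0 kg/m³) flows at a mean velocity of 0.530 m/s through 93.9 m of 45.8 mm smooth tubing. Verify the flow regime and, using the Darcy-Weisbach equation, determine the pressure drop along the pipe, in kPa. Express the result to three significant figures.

Re = VD/ν = 0.530·0.04580/9.06×10^-4 = 26.8 → laminar (Re < 2300)
f = 64/Re = 2.389
h_f = f(L/D)V²/(2g) = 2.389·(93.9/0.04580)·0.530²/(2·9.81) = 70.12 m
Δp = ρg·h_f = 963.0·9.81·70.12 = 662.4 kPa

Δp ≈ 662 kPa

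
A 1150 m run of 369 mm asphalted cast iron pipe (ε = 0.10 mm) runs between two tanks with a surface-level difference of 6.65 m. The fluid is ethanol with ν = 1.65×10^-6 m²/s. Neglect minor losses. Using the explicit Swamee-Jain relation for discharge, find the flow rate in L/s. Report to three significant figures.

Q ≈ 170 L/s

Swamee-Jain (Type II): Q = -0.965·√(gD⁵h_f/L)·ln[ε/(3.7D) + √(3.17ν²L/(gD³h_f))]
√(gD⁵h_f/L) = √(9.81·0.369⁵·6.65/1150) = 0.01970
ε/(3.7D) = 7.32×10^-5; √(3.17ν²L/(gD³h_f)) = 5.50×10^-5
Q = -0.965·0.01970·ln(1.283×10^-4) = 0.1704 m³/s
Check: V = 1.59 m/s, Re = 3.56×10^5, f = 0.01659, h_f = 6.69 m ≈ 6.65 m ✓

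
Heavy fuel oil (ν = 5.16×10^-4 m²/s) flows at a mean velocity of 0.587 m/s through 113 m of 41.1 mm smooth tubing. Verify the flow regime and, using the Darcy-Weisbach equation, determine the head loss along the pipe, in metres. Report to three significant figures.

h_f ≈ 66.1 m

Re = VD/ν = 0.587·0.04110/5.16×10^-4 = 46.8 → laminar (Re < 2300)
f = 64/Re = 1.369
h_f = f(L/D)V²/(2g) = 1.369·(113/0.04110)·0.587²/(2·9.81) = 66.09 m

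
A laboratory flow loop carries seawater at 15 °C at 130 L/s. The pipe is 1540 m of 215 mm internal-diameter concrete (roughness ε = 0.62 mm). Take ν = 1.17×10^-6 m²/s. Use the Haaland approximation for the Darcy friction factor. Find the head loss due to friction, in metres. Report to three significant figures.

V = 4Q/(πD²) = 4·0.130/(π·0.215²) = 3.581 m/s
Re = VD/ν = 3.581·0.215/1.17×10^-6 = 6.58×10^5 → turbulent
ε/D = 0.62/215 = 0.00288
Haaland: f = 0.02612
h_f = f(L/D)V²/(2g) = 0.02612·(1540/0.215)·3.581²/(2·9.81) = 122.3 m

h_f ≈ 122 m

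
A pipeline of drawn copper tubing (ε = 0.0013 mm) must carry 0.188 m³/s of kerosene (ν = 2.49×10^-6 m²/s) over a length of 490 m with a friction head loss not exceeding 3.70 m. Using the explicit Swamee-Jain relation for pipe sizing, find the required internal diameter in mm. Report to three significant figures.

Swamee-Jain (Type III): D = 0.66·[ε^1.25·(LQ²/(gh_f))^4.75 + ν·Q^9.4·(L/(gh_f))^5.2]^0.04
LQ²/(gh_f) = 0.4771; L/(gh_f) = 13.50
Term 1 = ε^1.25·(…)^4.75 = 1.31×10^-9; Term 2 = ν·Q^9.4·(…)^5.2 = 2.82×10^-7
D = 0.66·(1.31×10^-9 + 2.82×10^-7)^0.04 = 0.3611 m = 361 mm
Check: V = 1.84 m/s, Re = 2.66×10^5, f = 0.01474, h_f = 3.43 m ≈ 3.70 m ✓

D ≈ 361 mm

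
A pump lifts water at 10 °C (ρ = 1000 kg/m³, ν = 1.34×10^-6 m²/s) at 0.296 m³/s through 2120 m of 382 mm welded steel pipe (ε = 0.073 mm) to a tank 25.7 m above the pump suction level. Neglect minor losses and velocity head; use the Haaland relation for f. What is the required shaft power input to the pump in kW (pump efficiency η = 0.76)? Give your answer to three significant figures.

P_shaft ≈ 205 kW

V = 4Q/(πD²) = 2.583 m/s; Re = 7.36×10^5; ε/D = 1.91×10^-4; f = 0.01477
h_f = f(L/D)V²/2g = 27.86 m
Total head H = z + h_f = 25.7 + 27.86 = 53.56 m
P_hyd = ρgQH = 1000·9.81·0.296·53.56 = 155.5 kW
P_shaft = P_hyd/η = 155.5/0.76 = 204.6 kW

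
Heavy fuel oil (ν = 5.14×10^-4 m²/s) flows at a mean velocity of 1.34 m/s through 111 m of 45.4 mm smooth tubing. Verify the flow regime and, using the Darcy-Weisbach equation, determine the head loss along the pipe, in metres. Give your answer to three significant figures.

h_f ≈ 121 m

Re = VD/ν = 1.34·0.04540/5.14×10^-4 = 118 → laminar (Re < 2300)
f = 64/Re = 0.5407
h_f = f(L/D)V²/(2g) = 0.5407·(111/0.04540)·1.34²/(2·9.81) = 121.0 m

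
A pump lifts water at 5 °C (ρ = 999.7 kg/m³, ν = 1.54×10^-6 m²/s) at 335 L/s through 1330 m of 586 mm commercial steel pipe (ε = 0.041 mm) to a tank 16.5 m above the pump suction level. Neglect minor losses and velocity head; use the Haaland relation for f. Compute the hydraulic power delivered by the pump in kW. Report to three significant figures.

V = 4Q/(πD²) = 1.242 m/s; Re = 4.73×10^5; ε/D = 7.00×10^-5; f = 0.01402
h_f = f(L/D)V²/2g = 2.502 m
Total head H = z + h_f = 16.5 + 2.502 = 19.00 m
P_hyd = ρgQH = 999.7·9.81·0.335·19.00 = 62.43 kW

P_hyd ≈ 62.4 kW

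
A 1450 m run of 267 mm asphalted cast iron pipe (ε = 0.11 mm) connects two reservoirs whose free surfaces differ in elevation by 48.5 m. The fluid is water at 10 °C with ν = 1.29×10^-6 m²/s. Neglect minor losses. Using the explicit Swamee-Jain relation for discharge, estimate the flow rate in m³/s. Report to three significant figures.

Q ≈ 0.181 m³/s

Swamee-Jain (Type II): Q = -0.965·√(gD⁵h_f/L)·ln[ε/(3.7D) + √(3.17ν²L/(gD³h_f))]
√(gD⁵h_f/L) = √(9.81·0.267⁵·48.5/1450) = 0.02110
ε/(3.7D) = 1.11×10^-4; √(3.17ν²L/(gD³h_f)) = 2.91×10^-5
Q = -0.965·0.02110·ln(1.404×10^-4) = 0.1806 m³/s
Check: V = 3.23 m/s, Re = 6.68×10^5, f = 0.01695, h_f = 48.8 m ≈ 48.5 m ✓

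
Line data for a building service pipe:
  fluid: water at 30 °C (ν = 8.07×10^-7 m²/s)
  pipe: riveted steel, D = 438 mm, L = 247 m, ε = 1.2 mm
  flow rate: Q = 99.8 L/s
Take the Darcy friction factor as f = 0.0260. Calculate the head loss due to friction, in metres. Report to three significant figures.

h_f ≈ 0.328 m

V = 4Q/(πD²) = 4·0.0998/(π·0.438²) = 0.6624 m/s
h_f = f(L/D)V²/(2g) = 0.02600·(247/0.438)·0.6624²/(2·9.81) = 0.3279 m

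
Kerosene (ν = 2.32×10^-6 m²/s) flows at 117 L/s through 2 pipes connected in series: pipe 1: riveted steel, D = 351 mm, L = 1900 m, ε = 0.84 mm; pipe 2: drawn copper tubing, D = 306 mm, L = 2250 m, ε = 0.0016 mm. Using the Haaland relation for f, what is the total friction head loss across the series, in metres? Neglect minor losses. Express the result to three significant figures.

H ≈ 24.8 m

Pipe 1: V = 1.209 m/s, Re = 1.83×10^5, ε/D = 0.00239, f = 0.02539, h_1 = f(L/D)V²/2g = 10.24 m
Pipe 2: V = 1.591 m/s, Re = 2.10×10^5, ε/D = 5.23×10^-6, f = 0.01539, h_2 = f(L/D)V²/2g = 14.59 m
Series → Q common, losses add: H = Σh = 24.84 m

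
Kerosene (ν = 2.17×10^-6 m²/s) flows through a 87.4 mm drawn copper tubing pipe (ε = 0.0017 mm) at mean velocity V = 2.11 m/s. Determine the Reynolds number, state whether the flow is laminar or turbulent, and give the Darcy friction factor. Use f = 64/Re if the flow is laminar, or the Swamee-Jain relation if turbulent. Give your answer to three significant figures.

Re ≈ 8.50×10^4; turbulent; f ≈ 0.0186

Re = VD/ν = 2.110·0.0874/2.17×10^-6 = 8.50×10^4
Re > 4000 → turbulent; ε/D = 1.95×10^-5
Swamee-Jain: f = 0.01859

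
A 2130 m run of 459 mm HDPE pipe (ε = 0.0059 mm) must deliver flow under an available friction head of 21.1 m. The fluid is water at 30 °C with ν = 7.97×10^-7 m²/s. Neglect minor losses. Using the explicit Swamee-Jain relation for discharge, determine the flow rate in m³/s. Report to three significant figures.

Q ≈ 0.469 m³/s

Swamee-Jain (Type II): Q = -0.965·√(gD⁵h_f/L)·ln[ε/(3.7D) + √(3.17ν²L/(gD³h_f))]
√(gD⁵h_f/L) = √(9.81·0.459⁵·21.1/2130) = 0.04450
ε/(3.7D) = 3.47×10^-6; √(3.17ν²L/(gD³h_f)) = 1.46×10^-5
Q = -0.965·0.04450·ln(1.811×10^-5) = 0.4688 m³/s
Check: V = 2.83 m/s, Re = 1.63×10^6, f = 0.01113, h_f = 21.1 m ≈ 21.1 m ✓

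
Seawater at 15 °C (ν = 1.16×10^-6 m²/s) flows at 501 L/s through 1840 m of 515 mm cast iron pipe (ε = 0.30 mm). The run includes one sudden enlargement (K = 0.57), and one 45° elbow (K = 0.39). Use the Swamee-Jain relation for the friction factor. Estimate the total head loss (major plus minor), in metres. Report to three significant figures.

H_L ≈ 19.0 m

V = 4Q/(πD²) = 2.405 m/s; V²/2g = 0.2948 m
Re = 1.07×10^6, ε/D = 5.83×10^-4 → f = 0.01780 (Swamee-Jain)
Major: h_f = f(L/D)·V²/2g = 0.01780·3573·0.2948 = 18.75 m
Minor: ΣK = 0.960; h_m = ΣK·V²/2g = 0.2830 m
Total H_L = 18.75 + 0.2830 = 19.04 m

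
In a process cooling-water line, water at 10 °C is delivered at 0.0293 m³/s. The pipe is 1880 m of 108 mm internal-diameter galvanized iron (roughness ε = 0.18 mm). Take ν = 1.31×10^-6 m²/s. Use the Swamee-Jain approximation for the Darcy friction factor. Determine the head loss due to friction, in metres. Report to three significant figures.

V = 4Q/(πD²) = 4·0.0293/(π·0.108²) = 3.198 m/s
Re = VD/ν = 3.198·0.108/1.31×10^-6 = 2.64×10^5 → turbulent
ε/D = 0.18/108 = 0.00167
Swamee-Jain: f = 0.02326
h_f = f(L/D)V²/(2g) = 0.02326·(1880/0.108)·3.198²/(2·9.81) = 211.1 m

h_f ≈ 211 m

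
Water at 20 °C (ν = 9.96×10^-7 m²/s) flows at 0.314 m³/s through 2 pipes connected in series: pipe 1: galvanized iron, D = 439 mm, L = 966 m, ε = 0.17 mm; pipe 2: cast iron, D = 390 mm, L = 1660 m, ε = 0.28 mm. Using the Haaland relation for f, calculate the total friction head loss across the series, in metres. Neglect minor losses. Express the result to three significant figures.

Pipe 1: V = 2.074 m/s, Re = 9.14×10^5, ε/D = 3.87×10^-4, f = 0.01639, h_1 = f(L/D)V²/2g = 7.910 m
Pipe 2: V = 2.629 m/s, Re = 1.03×10^6, ε/D = 7.18×10^-4, f = 0.01851, h_2 = f(L/D)V²/2g = 27.74 m
Series → Q common, losses add: H = Σh = 35.65 m

H ≈ 35.7 m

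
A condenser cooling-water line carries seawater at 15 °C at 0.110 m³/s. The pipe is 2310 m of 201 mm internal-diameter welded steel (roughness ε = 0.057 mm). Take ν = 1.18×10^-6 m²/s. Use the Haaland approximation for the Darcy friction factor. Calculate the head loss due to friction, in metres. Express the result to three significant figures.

h_f ≈ 112 m

V = 4Q/(πD²) = 4·0.110/(π·0.201²) = 3.467 m/s
Re = VD/ν = 3.467·0.201/1.18×10^-6 = 5.91×10^5 → turbulent
ε/D = 0.057/201 = 2.84×10^-4
Haaland: f = 0.01585
h_f = f(L/D)V²/(2g) = 0.01585·(2310/0.201)·3.467²/(2·9.81) = 111.6 m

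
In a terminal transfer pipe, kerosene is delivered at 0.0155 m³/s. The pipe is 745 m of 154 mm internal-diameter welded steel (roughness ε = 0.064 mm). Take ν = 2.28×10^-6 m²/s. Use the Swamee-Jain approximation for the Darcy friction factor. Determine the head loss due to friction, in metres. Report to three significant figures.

V = 4Q/(πD²) = 4·0.0155/(π·0.154²) = 0.8321 m/s
Re = VD/ν = 0.8321·0.154/2.28×10^-6 = 5.62×10^4 → turbulent
ε/D = 0.064/154 = 4.16×10^-4
Swamee-Jain: f = 0.02189
h_f = f(L/D)V²/(2g) = 0.02189·(745/0.154)·0.8321²/(2·9.81) = 3.737 m

h_f ≈ 3.74 m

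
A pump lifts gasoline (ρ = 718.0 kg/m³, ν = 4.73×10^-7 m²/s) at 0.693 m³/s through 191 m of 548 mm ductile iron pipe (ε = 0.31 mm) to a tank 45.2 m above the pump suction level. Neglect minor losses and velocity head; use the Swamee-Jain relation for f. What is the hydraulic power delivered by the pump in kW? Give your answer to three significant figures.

V = 4Q/(πD²) = 2.938 m/s; Re = 3.40×10^6; ε/D = 5.66×10^-4; f = 0.01736
h_f = f(L/D)V²/2g = 2.663 m
Total head H = z + h_f = 45.2 + 2.663 = 47.86 m
P_hyd = ρgQH = 718.0·9.81·0.693·47.86 = 233.6 kW

P_hyd ≈ 234 kW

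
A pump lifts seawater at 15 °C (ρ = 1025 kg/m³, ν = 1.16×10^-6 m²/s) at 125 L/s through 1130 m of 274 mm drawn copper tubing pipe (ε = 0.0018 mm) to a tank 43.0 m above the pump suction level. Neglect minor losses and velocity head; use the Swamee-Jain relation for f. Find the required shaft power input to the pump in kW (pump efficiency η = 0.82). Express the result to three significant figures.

P_shaft ≈ 85.0 kW

V = 4Q/(πD²) = 2.120 m/s; Re = 5.01×10^5; ε/D = 6.57×10^-6; f = 0.01319
h_f = f(L/D)V²/2g = 12.46 m
Total head H = z + h_f = 43.0 + 12.46 = 55.46 m
P_hyd = ρgQH = 1025·9.81·0.125·55.46 = 69.71 kW
P_shaft = P_hyd/η = 69.71/0.82 = 85.01 kW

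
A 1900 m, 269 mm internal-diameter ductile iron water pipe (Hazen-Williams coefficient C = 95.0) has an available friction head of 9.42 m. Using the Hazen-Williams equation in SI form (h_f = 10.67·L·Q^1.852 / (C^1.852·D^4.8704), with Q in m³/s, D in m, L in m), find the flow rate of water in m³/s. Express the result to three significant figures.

Rearranging: Q = [h_f·C^1.852·D^4.8704 / (10.67·L)]^(1/1.852)
Q = [9.42·95.0^1.852·0.269^4.8704 / (10.67·1900)]^0.540 = 0.04770 m³/s

Q ≈ 0.0477 m³/s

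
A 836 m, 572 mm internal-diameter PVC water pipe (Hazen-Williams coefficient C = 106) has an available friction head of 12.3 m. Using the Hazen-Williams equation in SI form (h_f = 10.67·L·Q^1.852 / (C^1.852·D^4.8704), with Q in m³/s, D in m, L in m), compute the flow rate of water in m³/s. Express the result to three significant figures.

Q ≈ 0.696 m³/s

Rearranging: Q = [h_f·C^1.852·D^4.8704 / (10.67·L)]^(1/1.852)
Q = [12.3·106^1.852·0.572^4.8704 / (10.67·836)]^0.540 = 0.6963 m³/s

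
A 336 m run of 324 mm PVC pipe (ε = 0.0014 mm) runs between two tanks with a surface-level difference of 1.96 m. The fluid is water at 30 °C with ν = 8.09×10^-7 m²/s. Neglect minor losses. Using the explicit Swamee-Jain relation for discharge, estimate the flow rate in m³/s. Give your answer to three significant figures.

Swamee-Jain (Type II): Q = -0.965·√(gD⁵h_f/L)·ln[ε/(3.7D) + √(3.17ν²L/(gD³h_f))]
√(gD⁵h_f/L) = √(9.81·0.324⁵·1.96/336) = 0.01429
ε/(3.7D) = 1.17×10^-6; √(3.17ν²L/(gD³h_f)) = 3.26×10^-5
Q = -0.965·0.01429·ln(3.382×10^-5) = 0.1420 m³/s
Check: V = 1.72 m/s, Re = 6.90×10^5, f = 0.01245, h_f = 1.95 m ≈ 1.96 m ✓

Q ≈ 0.142 m³/s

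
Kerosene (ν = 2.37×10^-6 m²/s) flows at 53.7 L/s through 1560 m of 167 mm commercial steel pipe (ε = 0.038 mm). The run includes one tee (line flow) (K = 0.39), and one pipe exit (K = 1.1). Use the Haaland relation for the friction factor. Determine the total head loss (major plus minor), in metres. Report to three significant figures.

H_L ≈ 50.2 m

V = 4Q/(πD²) = 2.452 m/s; V²/2g = 0.3063 m
Re = 1.73×10^5, ε/D = 2.28×10^-4 → f = 0.01738 (Haaland)
Major: h_f = f(L/D)·V²/2g = 0.01738·9341·0.3063 = 49.74 m
Minor: ΣK = 1.49; h_m = ΣK·V²/2g = 0.4564 m
Total H_L = 49.74 + 0.4564 = 50.20 m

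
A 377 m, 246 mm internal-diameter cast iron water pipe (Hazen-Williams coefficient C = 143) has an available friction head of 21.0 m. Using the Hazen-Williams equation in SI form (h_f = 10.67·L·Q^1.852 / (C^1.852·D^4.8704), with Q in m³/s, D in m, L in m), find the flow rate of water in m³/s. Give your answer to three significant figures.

Q ≈ 0.210 m³/s

Rearranging: Q = [h_f·C^1.852·D^4.8704 / (10.67·L)]^(1/1.852)
Q = [21.0·143^1.852·0.246^4.8704 / (10.67·377)]^0.540 = 0.2095 m³/s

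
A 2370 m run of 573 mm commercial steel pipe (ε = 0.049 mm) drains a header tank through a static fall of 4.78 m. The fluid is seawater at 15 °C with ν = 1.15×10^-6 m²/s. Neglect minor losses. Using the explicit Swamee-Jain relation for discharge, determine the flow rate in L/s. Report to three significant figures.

Q ≈ 330 L/s

Swamee-Jain (Type II): Q = -0.965·√(gD⁵h_f/L)·ln[ε/(3.7D) + √(3.17ν²L/(gD³h_f))]
√(gD⁵h_f/L) = √(9.81·0.573⁵·4.78/2370) = 0.03496
ε/(3.7D) = 2.31×10^-5; √(3.17ν²L/(gD³h_f)) = 3.36×10^-5
Q = -0.965·0.03496·ln(5.667×10^-5) = 0.3299 m³/s
Check: V = 1.28 m/s, Re = 6.37×10^5, f = 0.01390, h_f = 4.79 m ≈ 4.78 m ✓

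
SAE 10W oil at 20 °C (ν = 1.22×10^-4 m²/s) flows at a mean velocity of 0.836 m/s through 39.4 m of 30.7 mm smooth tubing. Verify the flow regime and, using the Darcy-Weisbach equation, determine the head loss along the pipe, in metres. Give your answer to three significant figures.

Re = VD/ν = 0.836·0.03070/1.22×10^-4 = 210 → laminar (Re < 2300)
f = 64/Re = 0.3042
h_f = f(L/D)V²/(2g) = 0.3042·(39.4/0.03070)·0.836²/(2·9.81) = 13.91 m

h_f ≈ 13.9 m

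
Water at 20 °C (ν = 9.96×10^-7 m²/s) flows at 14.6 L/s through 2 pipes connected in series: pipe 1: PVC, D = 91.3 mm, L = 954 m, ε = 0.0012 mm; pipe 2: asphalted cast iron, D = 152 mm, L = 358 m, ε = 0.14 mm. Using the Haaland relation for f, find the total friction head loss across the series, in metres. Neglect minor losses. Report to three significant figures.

Pipe 1: V = 2.230 m/s, Re = 2.04×10^5, ε/D = 1.31×10^-5, f = 0.01551, h_1 = f(L/D)V²/2g = 41.09 m
Pipe 2: V = 0.8046 m/s, Re = 1.23×10^5, ε/D = 9.21×10^-4, f = 0.02130, h_2 = f(L/D)V²/2g = 1.655 m
Series → Q common, losses add: H = Σh = 42.75 m

H ≈ 42.7 m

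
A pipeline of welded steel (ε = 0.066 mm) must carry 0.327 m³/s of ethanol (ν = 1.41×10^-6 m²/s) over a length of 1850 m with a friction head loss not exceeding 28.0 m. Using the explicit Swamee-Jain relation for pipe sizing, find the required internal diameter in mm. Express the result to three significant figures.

D ≈ 391 mm

Swamee-Jain (Type III): D = 0.66·[ε^1.25·(LQ²/(gh_f))^4.75 + ν·Q^9.4·(L/(gh_f))^5.2]^0.04
LQ²/(gh_f) = 0.7202; L/(gh_f) = 6.735
Term 1 = ε^1.25·(…)^4.75 = 1.25×10^-6; Term 2 = ν·Q^9.4·(…)^5.2 = 7.82×10^-7
D = 0.66·(1.25×10^-6 + 7.82×10^-7)^0.04 = 0.3907 m = 391 mm
Check: V = 2.73 m/s, Re = 7.56×10^5, f = 0.01470, h_f = 26.4 m ≈ 28.0 m ✓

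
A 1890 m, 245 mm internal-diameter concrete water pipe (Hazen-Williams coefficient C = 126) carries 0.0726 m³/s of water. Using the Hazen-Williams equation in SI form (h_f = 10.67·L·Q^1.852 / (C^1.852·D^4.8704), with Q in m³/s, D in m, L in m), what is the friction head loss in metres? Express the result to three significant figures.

h_f = 10.67·1890·0.0726^1.852 / (126^1.852·0.245^4.8704) = 19.06 m

h_f ≈ 19.1 m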